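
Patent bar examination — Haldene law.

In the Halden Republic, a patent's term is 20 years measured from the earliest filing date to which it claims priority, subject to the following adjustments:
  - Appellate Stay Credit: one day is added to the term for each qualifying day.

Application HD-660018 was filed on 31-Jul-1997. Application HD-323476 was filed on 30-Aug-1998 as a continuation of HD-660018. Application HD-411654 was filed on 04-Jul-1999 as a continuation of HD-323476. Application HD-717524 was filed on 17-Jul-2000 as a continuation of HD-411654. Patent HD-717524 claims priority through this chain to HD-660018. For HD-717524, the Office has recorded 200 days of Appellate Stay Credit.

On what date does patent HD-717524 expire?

February 16, 2018

Earliest priority filing: 31 July 1997.
Base term: 31 July 1997 + 20 years → 31 July 2017.
Appellate Stay Credit: +200 days → 16 February 2018.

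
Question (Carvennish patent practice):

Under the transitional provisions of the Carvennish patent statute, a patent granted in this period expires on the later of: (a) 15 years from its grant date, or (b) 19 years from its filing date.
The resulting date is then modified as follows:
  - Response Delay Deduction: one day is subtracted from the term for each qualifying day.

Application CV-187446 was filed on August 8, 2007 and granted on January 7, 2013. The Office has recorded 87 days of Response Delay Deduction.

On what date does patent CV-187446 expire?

(a) grant + 15 years → 7 January 2028.
(b) filing + 19 years → 8 August 2026.
Later of the two: 7 January 2028.
Response Delay Deduction: −87 days → 12 October 2027.

2027-10-12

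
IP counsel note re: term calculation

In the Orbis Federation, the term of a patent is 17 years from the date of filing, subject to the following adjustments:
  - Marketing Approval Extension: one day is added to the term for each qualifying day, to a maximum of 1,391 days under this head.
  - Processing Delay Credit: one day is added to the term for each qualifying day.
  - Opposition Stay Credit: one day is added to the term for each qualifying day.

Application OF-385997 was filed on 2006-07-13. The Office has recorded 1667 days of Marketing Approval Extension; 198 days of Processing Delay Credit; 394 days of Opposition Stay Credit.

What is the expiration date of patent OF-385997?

2028-12-16

Base term: filing date + 17 years → 13 July 2023.
Marketing Approval Extension: 1667 days claimed exceeds the 1391-day cap, so +1391 days → 4 May 2027.
Processing Delay Credit: +198 days → 18 November 2027.
Opposition Stay Credit: +394 days → 16 December 2028.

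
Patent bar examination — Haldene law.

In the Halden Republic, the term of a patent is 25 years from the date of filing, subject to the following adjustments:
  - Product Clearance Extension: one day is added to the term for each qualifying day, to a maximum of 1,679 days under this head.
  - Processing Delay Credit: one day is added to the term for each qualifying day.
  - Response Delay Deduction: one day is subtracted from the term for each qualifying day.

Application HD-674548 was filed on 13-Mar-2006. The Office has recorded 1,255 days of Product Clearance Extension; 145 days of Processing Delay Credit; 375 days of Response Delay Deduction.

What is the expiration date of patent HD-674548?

Base term: filing date + 25 years → 13 March 2031.
Product Clearance Extension: 1255 days (within the 1679-day cap) → +1255 days → 19 August 2034.
Processing Delay Credit: +145 days → 11 January 2035.
Response Delay Deduction: −375 days → 1 January 2034.

January 1, 2034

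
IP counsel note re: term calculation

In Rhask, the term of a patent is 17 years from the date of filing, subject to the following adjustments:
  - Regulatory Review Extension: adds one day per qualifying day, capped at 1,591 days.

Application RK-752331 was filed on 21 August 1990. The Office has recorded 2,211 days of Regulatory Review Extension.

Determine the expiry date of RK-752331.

Base term: filing date + 17 years → 21 August 2007.
Regulatory Review Extension: 2211 days claimed exceeds the 1591-day cap, so +1591 days → 29 December 2011.

2011-12-29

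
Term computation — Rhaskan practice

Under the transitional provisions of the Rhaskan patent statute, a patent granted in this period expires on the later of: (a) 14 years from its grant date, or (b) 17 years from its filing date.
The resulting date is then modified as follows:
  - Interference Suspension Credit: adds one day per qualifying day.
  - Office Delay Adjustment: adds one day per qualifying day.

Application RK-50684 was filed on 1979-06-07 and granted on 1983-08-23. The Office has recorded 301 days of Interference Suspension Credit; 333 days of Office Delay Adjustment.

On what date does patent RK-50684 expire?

May 19, 1999

(a) grant + 14 years → 23 August 1997.
(b) filing + 17 years → 7 June 1996.
Later of the two: 23 August 1997.
Interference Suspension Credit: +301 days → 20 June 1998.
Office Delay Adjustment: +333 days → 19 May 1999.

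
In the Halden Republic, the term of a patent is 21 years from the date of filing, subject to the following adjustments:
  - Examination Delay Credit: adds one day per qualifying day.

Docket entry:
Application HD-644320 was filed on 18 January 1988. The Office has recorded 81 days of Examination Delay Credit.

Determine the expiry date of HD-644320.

2009-04-09

Base term: filing date + 21 years → 18 January 2009.
Examination Delay Credit: +81 days → 9 April 2009.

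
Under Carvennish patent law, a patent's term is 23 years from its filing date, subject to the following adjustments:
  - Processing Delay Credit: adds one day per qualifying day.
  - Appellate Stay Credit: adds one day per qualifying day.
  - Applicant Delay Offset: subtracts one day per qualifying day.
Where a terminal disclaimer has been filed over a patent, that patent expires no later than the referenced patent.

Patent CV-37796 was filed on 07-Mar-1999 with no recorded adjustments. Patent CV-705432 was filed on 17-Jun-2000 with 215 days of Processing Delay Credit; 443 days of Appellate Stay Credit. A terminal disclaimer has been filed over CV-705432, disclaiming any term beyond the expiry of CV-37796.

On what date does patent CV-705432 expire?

Natural term of CV-705432:
  Base: filing + 23 years → 17 June 2023.
  Processing Delay Credit: +215 days → 18 January 2024.
  Appellate Stay Credit: +443 days → 5 April 2025.
Expiry of referenced patent CV-37796:
  Base: filing + 23 years → 7 March 2022.
Terminal disclaimer: CV-705432 expires on the earlier of 5 April 2025 and 7 March 2022.

March 7, 2022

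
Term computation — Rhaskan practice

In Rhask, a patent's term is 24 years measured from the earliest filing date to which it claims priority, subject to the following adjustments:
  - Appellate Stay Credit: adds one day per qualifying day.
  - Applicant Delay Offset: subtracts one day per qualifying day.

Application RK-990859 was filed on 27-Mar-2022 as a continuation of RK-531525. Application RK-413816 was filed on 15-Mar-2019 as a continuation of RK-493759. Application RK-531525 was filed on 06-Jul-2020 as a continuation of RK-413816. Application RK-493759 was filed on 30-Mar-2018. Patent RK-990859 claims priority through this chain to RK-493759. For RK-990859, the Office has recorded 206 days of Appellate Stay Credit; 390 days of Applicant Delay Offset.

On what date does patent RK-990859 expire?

Earliest priority filing: 30 March 2018.
Base term: 30 March 2018 + 24 years → 30 March 2042.
Appellate Stay Credit: +206 days → 22 October 2042.
Applicant Delay Offset: −390 days → 27 September 2041.

September 27, 2041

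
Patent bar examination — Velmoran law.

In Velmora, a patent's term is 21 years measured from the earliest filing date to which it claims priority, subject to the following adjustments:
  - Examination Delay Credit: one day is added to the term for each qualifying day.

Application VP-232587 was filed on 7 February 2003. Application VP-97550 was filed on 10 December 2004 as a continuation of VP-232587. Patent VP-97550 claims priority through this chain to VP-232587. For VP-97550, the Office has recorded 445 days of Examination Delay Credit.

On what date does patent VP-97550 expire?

2025-04-27

Earliest priority filing: 7 February 2003.
Base term: 7 February 2003 + 21 years → 7 February 2024.
Examination Delay Credit: +445 days → 27 April 2025.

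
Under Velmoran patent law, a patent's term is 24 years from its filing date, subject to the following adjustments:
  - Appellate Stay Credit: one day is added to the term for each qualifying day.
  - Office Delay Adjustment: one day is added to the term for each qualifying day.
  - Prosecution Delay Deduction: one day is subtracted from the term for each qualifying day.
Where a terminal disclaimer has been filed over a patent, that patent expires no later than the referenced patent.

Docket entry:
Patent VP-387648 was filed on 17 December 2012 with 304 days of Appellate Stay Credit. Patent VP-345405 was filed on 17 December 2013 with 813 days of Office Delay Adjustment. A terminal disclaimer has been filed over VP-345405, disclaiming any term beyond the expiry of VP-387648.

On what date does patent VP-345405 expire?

Natural term of VP-345405:
  Base: filing + 24 years → 17 December 2037.
  Office Delay Adjustment: +813 days → 9 March 2040.
Expiry of referenced patent VP-387648:
  Base: filing + 24 years → 17 December 2036.
  Appellate Stay Credit: +304 days → 17 October 2037.
Terminal disclaimer: VP-345405 expires on the earlier of 9 March 2040 and 17 October 2037.

October 17, 2037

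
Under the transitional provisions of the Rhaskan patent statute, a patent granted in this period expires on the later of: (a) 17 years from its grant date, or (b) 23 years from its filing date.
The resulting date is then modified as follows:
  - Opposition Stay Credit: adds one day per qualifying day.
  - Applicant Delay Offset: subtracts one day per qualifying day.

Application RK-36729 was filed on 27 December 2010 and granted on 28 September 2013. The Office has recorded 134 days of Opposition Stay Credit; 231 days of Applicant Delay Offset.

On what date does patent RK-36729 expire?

September 21, 2033

(a) grant + 17 years → 28 September 2030.
(b) filing + 23 years → 27 December 2033.
Later of the two: 27 December 2033.
Opposition Stay Credit: +134 days → 10 May 2034.
Applicant Delay Offset: −231 days → 21 September 2033.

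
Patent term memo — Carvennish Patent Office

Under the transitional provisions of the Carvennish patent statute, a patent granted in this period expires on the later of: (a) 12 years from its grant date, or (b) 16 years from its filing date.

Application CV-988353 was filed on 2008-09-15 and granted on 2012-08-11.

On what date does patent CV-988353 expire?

(a) grant + 12 years → 11 August 2024.
(b) filing + 16 years → 15 September 2024.
Later of the two: 15 September 2024.

2024-09-15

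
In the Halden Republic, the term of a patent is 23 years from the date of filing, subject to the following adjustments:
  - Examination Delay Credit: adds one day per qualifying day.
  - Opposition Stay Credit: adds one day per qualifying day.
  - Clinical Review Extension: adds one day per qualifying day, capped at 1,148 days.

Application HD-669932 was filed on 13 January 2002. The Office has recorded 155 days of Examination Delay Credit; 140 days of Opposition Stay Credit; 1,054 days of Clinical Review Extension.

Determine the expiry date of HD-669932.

2028-09-23

Base term: filing date + 23 years → 13 January 2025.
Examination Delay Credit: +155 days → 17 June 2025.
Opposition Stay Credit: +140 days → 4 November 2025.
Clinical Review Extension: 1054 days (within the 1148-day cap) → +1054 days → 23 September 2028.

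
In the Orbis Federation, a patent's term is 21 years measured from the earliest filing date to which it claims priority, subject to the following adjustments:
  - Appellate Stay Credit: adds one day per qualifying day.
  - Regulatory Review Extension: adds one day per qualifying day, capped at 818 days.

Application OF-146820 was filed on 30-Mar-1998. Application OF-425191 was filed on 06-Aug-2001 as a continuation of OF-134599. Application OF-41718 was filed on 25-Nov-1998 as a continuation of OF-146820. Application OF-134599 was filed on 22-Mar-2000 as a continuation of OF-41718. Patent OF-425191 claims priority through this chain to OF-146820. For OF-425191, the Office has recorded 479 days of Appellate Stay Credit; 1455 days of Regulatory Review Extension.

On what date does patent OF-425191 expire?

Earliest priority filing: 30 March 1998.
Base term: 30 March 1998 + 21 years → 30 March 2019.
Appellate Stay Credit: +479 days → 21 July 2020.
Regulatory Review Extension: 1455 days claimed exceeds the 818-day cap, so +818 days → 17 October 2022.

October 17, 2022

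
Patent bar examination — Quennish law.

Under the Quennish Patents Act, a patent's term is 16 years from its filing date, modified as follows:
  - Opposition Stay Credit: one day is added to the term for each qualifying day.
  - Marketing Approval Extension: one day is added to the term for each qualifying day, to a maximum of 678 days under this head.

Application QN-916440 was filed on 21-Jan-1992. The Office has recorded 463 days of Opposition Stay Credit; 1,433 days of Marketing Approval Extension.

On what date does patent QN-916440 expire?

2011-03-07

Base term: filing date + 16 years → 21 January 2008.
Opposition Stay Credit: +463 days → 28 April 2009.
Marketing Approval Extension: 1433 days claimed exceeds the 678-day cap, so +678 days → 7 March 2011.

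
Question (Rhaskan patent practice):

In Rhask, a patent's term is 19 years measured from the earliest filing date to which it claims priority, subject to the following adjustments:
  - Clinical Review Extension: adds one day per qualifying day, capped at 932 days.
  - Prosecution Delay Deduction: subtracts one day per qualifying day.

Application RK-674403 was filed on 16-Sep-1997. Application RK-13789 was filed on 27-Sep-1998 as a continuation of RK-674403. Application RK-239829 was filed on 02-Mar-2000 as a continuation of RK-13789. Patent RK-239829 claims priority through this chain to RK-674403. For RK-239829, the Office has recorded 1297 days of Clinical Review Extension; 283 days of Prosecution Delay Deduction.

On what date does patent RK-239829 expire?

Earliest priority filing: 16 September 1997.
Base term: 16 September 1997 + 19 years → 16 September 2016.
Clinical Review Extension: 1297 days claimed exceeds the 932-day cap, so +932 days → 6 April 2019.
Prosecution Delay Deduction: −283 days → 27 June 2018.

June 27, 2018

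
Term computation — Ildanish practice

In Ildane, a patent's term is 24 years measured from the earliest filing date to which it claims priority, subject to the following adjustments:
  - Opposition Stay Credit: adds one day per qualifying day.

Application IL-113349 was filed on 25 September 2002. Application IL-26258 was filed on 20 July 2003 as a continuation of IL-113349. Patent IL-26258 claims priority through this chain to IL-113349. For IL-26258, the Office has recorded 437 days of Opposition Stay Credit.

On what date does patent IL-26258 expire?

2027-12-06

Earliest priority filing: 25 September 2002.
Base term: 25 September 2002 + 24 years → 25 September 2026.
Opposition Stay Credit: +437 days → 6 December 2027.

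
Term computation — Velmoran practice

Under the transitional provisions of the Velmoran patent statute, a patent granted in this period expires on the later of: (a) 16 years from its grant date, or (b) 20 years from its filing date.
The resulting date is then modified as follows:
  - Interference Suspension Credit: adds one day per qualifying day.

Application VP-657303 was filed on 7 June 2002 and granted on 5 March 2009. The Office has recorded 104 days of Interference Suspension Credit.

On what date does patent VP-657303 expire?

(a) grant + 16 years → 5 March 2025.
(b) filing + 20 years → 7 June 2022.
Later of the two: 5 March 2025.
Interference Suspension Credit: +104 days → 17 June 2025.

June 17, 2025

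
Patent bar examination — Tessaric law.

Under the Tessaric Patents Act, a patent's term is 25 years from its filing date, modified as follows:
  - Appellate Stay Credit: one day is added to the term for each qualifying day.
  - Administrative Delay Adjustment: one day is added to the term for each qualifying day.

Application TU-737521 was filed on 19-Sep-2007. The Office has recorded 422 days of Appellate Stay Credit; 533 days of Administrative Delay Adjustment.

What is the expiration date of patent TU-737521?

Base term: filing date + 25 years → 19 September 2032.
Appellate Stay Credit: +422 days → 15 November 2033.
Administrative Delay Adjustment: +533 days → 2 May 2035.

May 2, 2035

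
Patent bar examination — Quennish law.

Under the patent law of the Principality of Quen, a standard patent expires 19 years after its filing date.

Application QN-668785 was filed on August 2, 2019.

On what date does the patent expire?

2038-08-02

Filing date + 19 years → 2 August 2038.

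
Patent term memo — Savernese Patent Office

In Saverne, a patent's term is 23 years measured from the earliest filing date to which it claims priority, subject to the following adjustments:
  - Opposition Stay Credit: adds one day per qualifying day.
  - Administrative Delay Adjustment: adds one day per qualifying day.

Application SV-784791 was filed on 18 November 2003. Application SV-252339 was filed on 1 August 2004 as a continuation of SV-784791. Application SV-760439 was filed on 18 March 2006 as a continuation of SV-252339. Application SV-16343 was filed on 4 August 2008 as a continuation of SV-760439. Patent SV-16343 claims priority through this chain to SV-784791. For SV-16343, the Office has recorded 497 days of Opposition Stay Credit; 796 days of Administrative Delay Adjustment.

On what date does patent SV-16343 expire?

Earliest priority filing: 18 November 2003.
Base term: 18 November 2003 + 23 years → 18 November 2026.
Opposition Stay Credit: +497 days → 29 March 2028.
Administrative Delay Adjustment: +796 days → 3 June 2030.

2030-06-03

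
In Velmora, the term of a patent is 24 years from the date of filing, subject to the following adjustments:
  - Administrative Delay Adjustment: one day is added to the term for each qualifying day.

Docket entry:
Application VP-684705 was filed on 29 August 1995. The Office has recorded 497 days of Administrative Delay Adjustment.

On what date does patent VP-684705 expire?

2021-01-07

Base term: filing date + 24 years → 29 August 2019.
Administrative Delay Adjustment: +497 days → 7 January 2021.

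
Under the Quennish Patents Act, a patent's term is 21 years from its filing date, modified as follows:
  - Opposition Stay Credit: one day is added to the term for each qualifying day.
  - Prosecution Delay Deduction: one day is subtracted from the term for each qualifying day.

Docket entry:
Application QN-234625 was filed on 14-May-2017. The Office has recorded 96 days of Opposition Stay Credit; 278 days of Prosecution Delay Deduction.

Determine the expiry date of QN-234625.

November 13, 2037

Base term: filing date + 21 years → 14 May 2038.
Opposition Stay Credit: +96 days → 18 August 2038.
Prosecution Delay Deduction: −278 days → 13 November 2037.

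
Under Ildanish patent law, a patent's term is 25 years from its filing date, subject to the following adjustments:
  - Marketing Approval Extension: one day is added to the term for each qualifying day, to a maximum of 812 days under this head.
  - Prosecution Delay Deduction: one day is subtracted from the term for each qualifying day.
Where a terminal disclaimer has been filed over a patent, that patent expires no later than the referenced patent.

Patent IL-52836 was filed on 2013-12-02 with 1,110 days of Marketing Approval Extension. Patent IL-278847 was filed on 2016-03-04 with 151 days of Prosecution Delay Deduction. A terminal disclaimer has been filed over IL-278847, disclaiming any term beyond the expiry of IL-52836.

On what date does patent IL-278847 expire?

Natural term of IL-278847:
  Base: filing + 25 years → 4 March 2041.
  Prosecution Delay Deduction: −151 days → 4 October 2040.
Expiry of referenced patent IL-52836:
  Base: filing + 25 years → 2 December 2038.
  Marketing Approval Extension: 1110 days claimed exceeds the 812-day cap, so +812 days → 21 February 2041.
Terminal disclaimer: IL-278847 expires on the earlier of 4 October 2040 and 21 February 2041.

October 4, 2040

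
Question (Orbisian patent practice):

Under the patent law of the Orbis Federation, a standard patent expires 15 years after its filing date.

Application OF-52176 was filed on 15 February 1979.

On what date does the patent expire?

Filing date + 15 years → 15 February 1994.

February 15, 1994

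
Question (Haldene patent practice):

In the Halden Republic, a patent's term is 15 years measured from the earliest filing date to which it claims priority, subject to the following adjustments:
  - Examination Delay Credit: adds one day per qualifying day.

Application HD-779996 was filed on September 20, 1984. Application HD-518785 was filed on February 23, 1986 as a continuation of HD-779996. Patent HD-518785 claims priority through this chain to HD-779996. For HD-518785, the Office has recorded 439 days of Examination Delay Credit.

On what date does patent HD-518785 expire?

December 2, 2000

Earliest priority filing: 20 September 1984.
Base term: 20 September 1984 + 15 years → 20 September 1999.
Examination Delay Credit: +439 days → 2 December 2000.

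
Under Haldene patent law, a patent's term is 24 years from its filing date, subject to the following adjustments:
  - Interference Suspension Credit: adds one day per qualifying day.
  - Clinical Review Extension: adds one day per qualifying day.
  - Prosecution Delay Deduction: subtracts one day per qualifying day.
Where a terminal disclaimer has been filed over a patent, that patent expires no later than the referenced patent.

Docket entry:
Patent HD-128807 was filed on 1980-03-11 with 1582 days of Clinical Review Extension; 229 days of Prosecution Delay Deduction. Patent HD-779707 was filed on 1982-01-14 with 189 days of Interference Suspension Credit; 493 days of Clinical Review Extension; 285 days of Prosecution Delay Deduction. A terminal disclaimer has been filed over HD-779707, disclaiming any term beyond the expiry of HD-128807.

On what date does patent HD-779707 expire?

2007-02-15

Natural term of HD-779707:
  Base: filing + 24 years → 14 January 2006.
  Interference Suspension Credit: +189 days → 22 July 2006.
  Clinical Review Extension: +493 days → 27 November 2007.
  Prosecution Delay Deduction: −285 days → 15 February 2007.
Expiry of referenced patent HD-128807:
  Base: filing + 24 years → 11 March 2004.
  Clinical Review Extension: +1582 days → 10 July 2008.
  Prosecution Delay Deduction: −229 days → 24 November 2007.
Terminal disclaimer: HD-779707 expires on the earlier of 15 February 2007 and 24 November 2007.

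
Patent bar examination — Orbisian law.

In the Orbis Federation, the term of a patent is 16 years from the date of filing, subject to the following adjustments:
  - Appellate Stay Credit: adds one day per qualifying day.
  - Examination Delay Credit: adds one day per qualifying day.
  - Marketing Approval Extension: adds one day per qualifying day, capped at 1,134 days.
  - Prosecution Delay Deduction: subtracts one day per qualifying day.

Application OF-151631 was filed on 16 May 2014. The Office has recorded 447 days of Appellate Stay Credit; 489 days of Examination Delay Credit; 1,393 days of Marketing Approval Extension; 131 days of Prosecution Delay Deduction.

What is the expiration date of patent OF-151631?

2035-09-06

Base term: filing date + 16 years → 16 May 2030.
Appellate Stay Credit: +447 days → 6 August 2031.
Examination Delay Credit: +489 days → 7 December 2032.
Marketing Approval Extension: 1393 days claimed exceeds the 1134-day cap, so +1134 days → 15 January 2036.
Prosecution Delay Deduction: −131 days → 6 September 2035.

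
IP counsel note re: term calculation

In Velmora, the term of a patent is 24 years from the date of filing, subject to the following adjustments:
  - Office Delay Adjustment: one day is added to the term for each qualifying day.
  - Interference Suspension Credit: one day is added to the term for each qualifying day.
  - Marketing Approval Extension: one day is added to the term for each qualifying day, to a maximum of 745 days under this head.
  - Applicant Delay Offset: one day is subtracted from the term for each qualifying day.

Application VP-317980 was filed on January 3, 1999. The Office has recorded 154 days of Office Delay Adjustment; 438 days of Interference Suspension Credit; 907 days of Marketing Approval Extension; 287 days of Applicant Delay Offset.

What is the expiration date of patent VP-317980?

November 18, 2025

Base term: filing date + 24 years → 3 January 2023.
Office Delay Adjustment: +154 days → 6 June 2023.
Interference Suspension Credit: +438 days → 17 August 2024.
Marketing Approval Extension: 907 days claimed exceeds the 745-day cap, so +745 days → 1 September 2026.
Applicant Delay Offset: −287 days → 18 November 2025.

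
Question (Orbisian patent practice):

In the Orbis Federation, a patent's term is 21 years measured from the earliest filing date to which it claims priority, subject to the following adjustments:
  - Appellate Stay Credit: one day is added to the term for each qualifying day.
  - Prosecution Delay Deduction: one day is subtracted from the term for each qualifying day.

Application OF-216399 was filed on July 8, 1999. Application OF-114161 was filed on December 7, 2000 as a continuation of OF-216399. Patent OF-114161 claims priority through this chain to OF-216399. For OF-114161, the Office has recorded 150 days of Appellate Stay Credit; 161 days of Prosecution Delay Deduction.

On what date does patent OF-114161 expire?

June 27, 2020

Earliest priority filing: 8 July 1999.
Base term: 8 July 1999 + 21 years → 8 July 2020.
Appellate Stay Credit: +150 days → 5 December 2020.
Prosecution Delay Deduction: −161 days → 27 June 2020.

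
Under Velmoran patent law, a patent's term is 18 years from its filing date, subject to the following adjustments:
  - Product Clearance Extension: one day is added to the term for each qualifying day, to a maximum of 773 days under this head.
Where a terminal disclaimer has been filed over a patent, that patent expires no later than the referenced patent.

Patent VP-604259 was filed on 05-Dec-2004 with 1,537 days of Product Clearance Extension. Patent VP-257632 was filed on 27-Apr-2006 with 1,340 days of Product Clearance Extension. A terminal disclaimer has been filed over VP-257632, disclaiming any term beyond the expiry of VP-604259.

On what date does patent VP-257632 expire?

Natural term of VP-257632:
  Base: filing + 18 years → 27 April 2024.
  Product Clearance Extension: 1340 days claimed exceeds the 773-day cap, so +773 days → 9 June 2026.
Expiry of referenced patent VP-604259:
  Base: filing + 18 years → 5 December 2022.
  Product Clearance Extension: 1537 days claimed exceeds the 773-day cap, so +773 days → 16 January 2025.
Terminal disclaimer: VP-257632 expires on the earlier of 9 June 2026 and 16 January 2025.

2025-01-16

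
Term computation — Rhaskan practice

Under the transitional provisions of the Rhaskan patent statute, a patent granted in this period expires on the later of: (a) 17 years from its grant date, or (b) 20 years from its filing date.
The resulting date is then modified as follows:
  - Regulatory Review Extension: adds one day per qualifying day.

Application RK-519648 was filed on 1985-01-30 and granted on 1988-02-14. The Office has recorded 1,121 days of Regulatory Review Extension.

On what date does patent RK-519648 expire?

2008-03-11

(a) grant + 17 years → 14 February 2005.
(b) filing + 20 years → 30 January 2005.
Later of the two: 14 February 2005.
Regulatory Review Extension: +1121 days → 11 March 2008.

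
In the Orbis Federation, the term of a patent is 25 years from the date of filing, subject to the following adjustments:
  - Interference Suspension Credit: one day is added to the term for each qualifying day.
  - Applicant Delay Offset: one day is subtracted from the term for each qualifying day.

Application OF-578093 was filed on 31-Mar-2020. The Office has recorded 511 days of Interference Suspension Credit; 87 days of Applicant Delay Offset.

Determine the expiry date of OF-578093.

2046-05-29

Base term: filing date + 25 years → 31 March 2045.
Interference Suspension Credit: +511 days → 24 August 2046.
Applicant Delay Offset: −87 days → 29 May 2046.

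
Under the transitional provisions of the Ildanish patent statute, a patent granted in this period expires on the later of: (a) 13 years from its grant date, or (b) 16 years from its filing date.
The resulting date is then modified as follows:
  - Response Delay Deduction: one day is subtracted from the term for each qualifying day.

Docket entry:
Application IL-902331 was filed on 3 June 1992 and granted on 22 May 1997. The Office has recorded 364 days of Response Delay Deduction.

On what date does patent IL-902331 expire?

May 23, 2009

(a) grant + 13 years → 22 May 2010.
(b) filing + 16 years → 3 June 2008.
Later of the two: 22 May 2010.
Response Delay Deduction: −364 days → 23 May 2009.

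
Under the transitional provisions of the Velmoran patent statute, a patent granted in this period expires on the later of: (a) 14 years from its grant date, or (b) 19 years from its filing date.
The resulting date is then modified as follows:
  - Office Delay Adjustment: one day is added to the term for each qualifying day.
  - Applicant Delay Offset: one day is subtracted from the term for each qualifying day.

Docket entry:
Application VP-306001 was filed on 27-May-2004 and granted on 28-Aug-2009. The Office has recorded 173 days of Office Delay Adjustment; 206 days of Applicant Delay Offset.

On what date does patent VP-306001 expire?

2023-07-26

(a) grant + 14 years → 28 August 2023.
(b) filing + 19 years → 27 May 2023.
Later of the two: 28 August 2023.
Office Delay Adjustment: +173 days → 17 February 2024.
Applicant Delay Offset: −206 days → 26 July 2023.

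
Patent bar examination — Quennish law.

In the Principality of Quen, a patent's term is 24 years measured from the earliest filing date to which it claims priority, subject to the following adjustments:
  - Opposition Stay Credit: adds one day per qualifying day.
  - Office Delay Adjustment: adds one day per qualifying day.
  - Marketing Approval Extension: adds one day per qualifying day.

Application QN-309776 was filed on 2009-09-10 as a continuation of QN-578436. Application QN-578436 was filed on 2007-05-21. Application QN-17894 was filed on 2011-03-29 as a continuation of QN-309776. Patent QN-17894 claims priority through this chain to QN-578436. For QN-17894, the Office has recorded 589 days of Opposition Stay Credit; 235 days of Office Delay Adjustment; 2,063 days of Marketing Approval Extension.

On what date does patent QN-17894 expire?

Earliest priority filing: 21 May 2007.
Base term: 21 May 2007 + 24 years → 21 May 2031.
Opposition Stay Credit: +589 days → 30 December 2032.
Office Delay Adjustment: +235 days → 22 August 2033.
Marketing Approval Extension: +2063 days → 16 April 2039.

April 16, 2039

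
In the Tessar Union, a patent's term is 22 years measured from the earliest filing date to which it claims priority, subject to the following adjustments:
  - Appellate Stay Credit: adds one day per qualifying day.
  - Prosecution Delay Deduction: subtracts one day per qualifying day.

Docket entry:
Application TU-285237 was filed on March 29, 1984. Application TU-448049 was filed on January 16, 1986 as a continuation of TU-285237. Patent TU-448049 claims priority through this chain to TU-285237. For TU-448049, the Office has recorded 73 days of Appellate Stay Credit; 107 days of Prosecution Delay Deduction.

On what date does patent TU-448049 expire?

February 23, 2006

Earliest priority filing: 29 March 1984.
Base term: 29 March 1984 + 22 years → 29 March 2006.
Appellate Stay Credit: +73 days → 10 June 2006.
Prosecution Delay Deduction: −107 days → 23 February 2006.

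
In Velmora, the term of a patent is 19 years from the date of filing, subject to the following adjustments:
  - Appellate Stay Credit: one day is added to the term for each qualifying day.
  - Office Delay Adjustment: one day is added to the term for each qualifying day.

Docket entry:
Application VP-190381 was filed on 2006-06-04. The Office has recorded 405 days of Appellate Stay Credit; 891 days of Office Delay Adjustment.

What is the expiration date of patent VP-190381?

Base term: filing date + 19 years → 4 June 2025.
Appellate Stay Credit: +405 days → 14 July 2026.
Office Delay Adjustment: +891 days → 21 December 2028.

2028-12-21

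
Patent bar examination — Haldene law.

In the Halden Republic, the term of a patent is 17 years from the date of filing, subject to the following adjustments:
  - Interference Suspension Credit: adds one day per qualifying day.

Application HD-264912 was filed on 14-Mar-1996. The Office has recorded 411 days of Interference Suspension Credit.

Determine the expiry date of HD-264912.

Base term: filing date + 17 years → 14 March 2013.
Interference Suspension Credit: +411 days → 29 April 2014.

2014-04-29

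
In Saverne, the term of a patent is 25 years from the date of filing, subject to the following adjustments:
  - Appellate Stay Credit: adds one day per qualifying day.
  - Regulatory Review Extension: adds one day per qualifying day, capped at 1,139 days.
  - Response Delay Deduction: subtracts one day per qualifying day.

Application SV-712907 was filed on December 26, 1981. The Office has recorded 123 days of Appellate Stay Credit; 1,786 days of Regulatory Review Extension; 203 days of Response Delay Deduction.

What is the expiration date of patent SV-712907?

2009-11-19

Base term: filing date + 25 years → 26 December 2006.
Appellate Stay Credit: +123 days → 28 April 2007.
Regulatory Review Extension: 1786 days claimed exceeds the 1139-day cap, so +1139 days → 10 June 2010.
Response Delay Deduction: −203 days → 19 November 2009.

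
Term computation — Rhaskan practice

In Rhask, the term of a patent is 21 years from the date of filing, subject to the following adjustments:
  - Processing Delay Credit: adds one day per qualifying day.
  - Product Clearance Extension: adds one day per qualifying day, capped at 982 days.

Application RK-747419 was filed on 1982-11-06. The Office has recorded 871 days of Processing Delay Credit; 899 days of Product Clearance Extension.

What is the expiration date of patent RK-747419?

2008-09-10

Base term: filing date + 21 years → 6 November 2003.
Processing Delay Credit: +871 days → 26 March 2006.
Product Clearance Extension: 899 days (within the 982-day cap) → +899 days → 10 September 2008.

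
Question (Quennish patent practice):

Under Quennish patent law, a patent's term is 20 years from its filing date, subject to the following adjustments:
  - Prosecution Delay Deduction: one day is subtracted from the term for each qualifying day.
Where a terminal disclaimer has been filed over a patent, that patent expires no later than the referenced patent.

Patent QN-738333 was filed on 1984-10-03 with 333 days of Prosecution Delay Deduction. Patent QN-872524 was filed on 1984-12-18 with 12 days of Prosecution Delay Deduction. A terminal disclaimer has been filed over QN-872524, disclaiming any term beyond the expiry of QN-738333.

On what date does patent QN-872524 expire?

November 5, 2003

Natural term of QN-872524:
  Base: filing + 20 years → 18 December 2004.
  Prosecution Delay Deduction: −12 days → 6 December 2004.
Expiry of referenced patent QN-738333:
  Base: filing + 20 years → 3 October 2004.
  Prosecution Delay Deduction: −333 days → 5 November 2003.
Terminal disclaimer: QN-872524 expires on the earlier of 6 December 2004 and 5 November 2003.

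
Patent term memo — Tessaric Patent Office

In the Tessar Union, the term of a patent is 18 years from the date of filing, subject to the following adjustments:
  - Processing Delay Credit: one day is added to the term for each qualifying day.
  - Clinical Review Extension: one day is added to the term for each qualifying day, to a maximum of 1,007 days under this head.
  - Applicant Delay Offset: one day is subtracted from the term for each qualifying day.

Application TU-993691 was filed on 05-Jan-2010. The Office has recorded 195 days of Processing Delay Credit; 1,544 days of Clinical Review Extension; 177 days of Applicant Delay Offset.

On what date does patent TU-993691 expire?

Base term: filing date + 18 years → 5 January 2028.
Processing Delay Credit: +195 days → 18 July 2028.
Clinical Review Extension: 1544 days claimed exceeds the 1007-day cap, so +1007 days → 21 April 2031.
Applicant Delay Offset: −177 days → 26 October 2030.

October 26, 2030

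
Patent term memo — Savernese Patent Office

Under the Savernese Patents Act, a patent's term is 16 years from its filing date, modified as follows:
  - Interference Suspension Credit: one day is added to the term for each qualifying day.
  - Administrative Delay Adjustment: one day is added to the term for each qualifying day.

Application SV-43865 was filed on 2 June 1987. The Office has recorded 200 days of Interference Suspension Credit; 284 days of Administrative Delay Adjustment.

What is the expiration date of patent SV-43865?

Base term: filing date + 16 years → 2 June 2003.
Interference Suspension Credit: +200 days → 19 December 2003.
Administrative Delay Adjustment: +284 days → 28 September 2004.

2004-09-28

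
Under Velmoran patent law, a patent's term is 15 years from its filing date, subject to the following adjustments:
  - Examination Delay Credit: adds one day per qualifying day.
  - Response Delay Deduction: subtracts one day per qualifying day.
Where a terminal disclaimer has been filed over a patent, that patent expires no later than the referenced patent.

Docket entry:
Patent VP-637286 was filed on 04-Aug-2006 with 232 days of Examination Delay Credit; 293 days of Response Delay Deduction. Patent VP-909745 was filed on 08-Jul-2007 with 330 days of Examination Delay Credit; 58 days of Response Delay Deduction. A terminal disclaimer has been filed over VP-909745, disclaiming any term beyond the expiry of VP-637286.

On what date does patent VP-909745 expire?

2021-06-04

Natural term of VP-909745:
  Base: filing + 15 years → 8 July 2022.
  Examination Delay Credit: +330 days → 3 June 2023.
  Response Delay Deduction: −58 days → 6 April 2023.
Expiry of referenced patent VP-637286:
  Base: filing + 15 years → 4 August 2021.
  Examination Delay Credit: +232 days → 24 March 2022.
  Response Delay Deduction: −293 days → 4 June 2021.
Terminal disclaimer: VP-909745 expires on the earlier of 6 April 2023 and 4 June 2021.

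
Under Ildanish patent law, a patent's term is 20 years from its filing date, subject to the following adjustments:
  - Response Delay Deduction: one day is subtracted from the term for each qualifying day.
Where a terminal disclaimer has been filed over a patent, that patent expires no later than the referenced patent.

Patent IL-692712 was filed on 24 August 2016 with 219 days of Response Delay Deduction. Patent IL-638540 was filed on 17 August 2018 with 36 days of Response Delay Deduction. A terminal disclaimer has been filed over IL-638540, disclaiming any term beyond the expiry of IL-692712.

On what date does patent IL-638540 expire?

Natural term of IL-638540:
  Base: filing + 20 years → 17 August 2038.
  Response Delay Deduction: −36 days → 12 July 2038.
Expiry of referenced patent IL-692712:
  Base: filing + 20 years → 24 August 2036.
  Response Delay Deduction: −219 days → 18 January 2036.
Terminal disclaimer: IL-638540 expires on the earlier of 12 July 2038 and 18 January 2036.

January 18, 2036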